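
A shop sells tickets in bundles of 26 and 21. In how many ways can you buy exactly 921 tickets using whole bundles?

2

Need nonnegative integers with 26j + 21k = 921.
gcd(26, 21) = 1, and 26·(-4) + 21·(5) = 1.
So (j₀, k₀) = (-3684, 4605); general j = -3684 + 21t, k = 4605 - 26t.
j ≥ 0 ⇒ t ≥ 176; k ≥ 0 ⇒ t ≤ 177. That's 2 values of t.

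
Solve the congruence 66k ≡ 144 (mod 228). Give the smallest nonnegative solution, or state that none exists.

16

gcd(228, 66) = 6.
6 divides 144, so solutions exist.
By Bézout, 66*(7) + 228*(-2) = 6.
So 66*(7) ≡ 6 (mod 228); multiply by 24: k ≡ 168 (mod 38).
Smallest nonnegative: k = 168 mod 38 = 16.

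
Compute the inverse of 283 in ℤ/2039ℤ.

gcd(2039, 283):
  2039 = 7×283 + 58
  283 = 4×58 + 51
  58 = 1×51 + 7
  51 = 7×7 + 2
  7 = 3×2 + 1
  2 = 2×1
so gcd(2039, 283) = 1.
Back-substitute for Bézout coefficients:
  1 = 7 - 3×2
  ... = 283×(-879) + 2039×(122)
So 283×-879 ≡ 1 (mod 2039), and -879 mod 2039 = 1160.

1160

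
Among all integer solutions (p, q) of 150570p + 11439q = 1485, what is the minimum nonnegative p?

gcd(150570, 11439):
  150570 = 13*11439 + 1863
  11439 = 6*1863 + 261
  1863 = 7*261 + 36
  261 = 7*36 + 9
  36 = 4*9
so gcd(150570, 11439) = 9.
9 divides 1485, so solutions exist.
Back-substitute for Bézout coefficients:
  9 = 261 - 7*36
  ... = 150570*(-307) + 11439*(4041)
Scale by 1485/9 = 165: (p₀, q₀) = (-50655, 666765).
General solution: p = -50655 + 1271t, q = 666765 - 16730t for integer t.
p ≥ 0: smallest is -50655 mod 1271 = 185 (at t = 40), with q = -2435.

185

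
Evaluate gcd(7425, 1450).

gcd(7425, 1450):
  7425 = 5×1450 + 175
  1450 = 8×175 + 50
  175 = 3×50 + 25
  50 = 2×25
so gcd(7425, 1450) = 25.

25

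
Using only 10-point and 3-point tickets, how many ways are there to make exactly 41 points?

Need nonnegative integers with 10j + 3k = 41.
gcd(10, 3) = 1, and 10·(1) + 3·(-3) = 1.
So (j₀, k₀) = (41, -123); general j = 41 + 3t, k = -123 - 10t.
j ≥ 0 ⇒ t ≥ -13; k ≥ 0 ⇒ t ≤ -13. That's 1 value of t.

1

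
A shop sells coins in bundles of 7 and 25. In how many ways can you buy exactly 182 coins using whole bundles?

Need nonnegative integers with 7j + 25k = 182.
gcd(7, 25) = 1, and 7·(-7) + 25·(2) = 1.
So (j₀, k₀) = (-1274, 364); general j = -1274 + 25t, k = 364 - 7t.
j ≥ 0 ⇒ t ≥ 51; k ≥ 0 ⇒ t ≤ 52. That's 2 values of t.

2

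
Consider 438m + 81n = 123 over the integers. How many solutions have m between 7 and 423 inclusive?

gcd(438, 81) = 3  (438 = 5·81 + 33, 81 = 2·33 + 15, 33 = 2·15 + 3, 15 = 5·3).
Back-substituting, 438·(5) + 81·(-27) = 3.
Scale by 41: particular solution (205, -1107); reduce m mod 27: (16, -85).
General solution: m = 16 + 27t, n = -85 - 146t for integer t.
7 ≤ 16 + 27t ≤ 423 gives t ∈ [0, 15], which is 16 values.

16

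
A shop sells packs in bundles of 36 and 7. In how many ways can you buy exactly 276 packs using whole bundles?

Need nonnegative integers with 36j + 7k = 276.
gcd(36, 7) = 1, and 36·(1) + 7·(-5) = 1.
So (j₀, k₀) = (276, -1380); general j = 276 + 7t, k = -1380 - 36t.
j ≥ 0 ⇒ t ≥ -39; k ≥ 0 ⇒ t ≤ -39. That's 1 value of t.

1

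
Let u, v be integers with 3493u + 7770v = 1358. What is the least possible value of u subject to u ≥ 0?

56

gcd(7770, 3493) = 7.
7 divides 1358, so solutions exist.
By Bézout, 3493*(109) + 7770*(-49) = 7.
Scale by 1358/7 = 194: (u₀, v₀) = (21146, -9506).
General solution: u = 21146 + 1110t, v = -9506 - 499t for integer t.
u ≥ 0: smallest is 21146 mod 1110 = 56 (at t = -19), with v = -25.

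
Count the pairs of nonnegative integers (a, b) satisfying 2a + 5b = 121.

gcd(5, 2) = 1  (5 = 2·2 + 1, 2 = 2·1).
Back-substituting, 2·(-2) + 5·(1) = 1.
Scale by 121: one solution is (-242, 121). Reduce a mod 5: (3, 23).
General: a = 3 + 5t, b = 23 - 2t.
a ≥ 0 ⇒ t ≥ 0; b ≥ 0 ⇒ t ≤ 11. So t ∈ [0, 11]: 12 solutions.

12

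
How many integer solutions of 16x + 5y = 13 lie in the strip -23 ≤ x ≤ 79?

gcd(16, 5):
  16 = 3×5 + 1
  5 = 5×1
so gcd(16, 5) = 1.
Back-substitute for Bézout coefficients:
  1 = 16 - 3×5
  ... = 16×(1) + 5×(-3)
Scale by 13: particular solution (13, -39); reduce x mod 5: (3, -7).
General solution: x = 3 + 5t, y = -7 - 16t for integer t.
-23 ≤ 3 + 5t ≤ 79 gives t ∈ [-5, 15], which is 21 values.

21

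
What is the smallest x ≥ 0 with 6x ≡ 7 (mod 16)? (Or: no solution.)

no solution

gcd(16, 6) = 2  (16 = 2*6 + 4, 6 = 1*4 + 2, 4 = 2*2).
2 does not divide 7, so the congruence has no solution.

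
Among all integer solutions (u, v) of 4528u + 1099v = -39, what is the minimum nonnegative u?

774

gcd(4528, 1099) = 1  (4528 = 4×1099 + 132, 1099 = 8×132 + 43, 132 = 3×43 + 3, 43 = 14×3 + 1, 3 = 3×1).
1 divides -39, so solutions exist.
Back-substituting, 4528×(-358) + 1099×(1475) = 1.
Scale by -39/1 = -39: (u₀, v₀) = (13962, -57525).
General solution: u = 13962 + 1099t, v = -57525 - 4528t for integer t.
u ≥ 0: smallest is 13962 mod 1099 = 774 (at t = -12), with v = -3189.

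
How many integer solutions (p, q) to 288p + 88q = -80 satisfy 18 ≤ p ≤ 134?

10

gcd(288, 88):
  288 = 3×88 + 24
  88 = 3×24 + 16
  24 = 1×16 + 8
  16 = 2×8
so gcd(288, 88) = 8.
Back-substitute for Bézout coefficients:
  8 = 24 - 1×16
  ... = 288×(4) + 88×(-13)
Scale by -10: particular solution (-40, 130); reduce p mod 11: (4, -14).
General solution: p = 4 + 11t, q = -14 - 36t for integer t.
18 ≤ 4 + 11t ≤ 134 gives t ∈ [2, 11], which is 10 values.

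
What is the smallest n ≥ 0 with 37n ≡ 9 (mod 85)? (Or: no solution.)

gcd(85, 37) = 1  (85 = 2·37 + 11, 37 = 3·11 + 4, 11 = 2·4 + 3, 4 = 1·3 + 1, 3 = 3·1).
1 divides 9, so solutions exist.
Back-substituting, 37·(23) + 85·(-10) = 1.
So 37·(23) ≡ 1 (mod 85); multiply by 9: n ≡ 207 (mod 85).
Smallest nonnegative: n = 207 mod 85 = 37.

37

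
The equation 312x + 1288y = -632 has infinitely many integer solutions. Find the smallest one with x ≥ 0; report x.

31

gcd(1288, 312):
  1288 = 4×312 + 40
  312 = 7×40 + 32
  40 = 1×32 + 8
  32 = 4×8
so gcd(1288, 312) = 8.
8 divides -632, so solutions exist.
Back-substitute for Bézout coefficients:
  8 = 40 - 1×32
  ... = 312×(-33) + 1288×(8)
Scale by -632/8 = -79: (x₀, y₀) = (2607, -632).
General solution: x = 2607 + 161t, y = -632 - 39t for integer t.
x ≥ 0: smallest is 2607 mod 161 = 31 (at t = -16), with y = -8.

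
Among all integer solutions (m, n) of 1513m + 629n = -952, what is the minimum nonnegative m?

16

gcd(1513, 629) = 17.
17 divides -952, so solutions exist.
By Bézout, 1513·(5) + 629·(-12) = 17.
Scale by -952/17 = -56: (m₀, n₀) = (-280, 672).
General solution: m = -280 + 37t, n = 672 - 89t for integer t.
m ≥ 0: smallest is -280 mod 37 = 16 (at t = 8), with n = -40.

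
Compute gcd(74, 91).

1

gcd(91, 74):
  91 = 1×74 + 17
  74 = 4×17 + 6
  17 = 2×6 + 5
  6 = 1×5 + 1
  5 = 5×1
so gcd(91, 74) = 1.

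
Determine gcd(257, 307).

1

gcd(307, 257):
  307 = 1*257 + 50
  257 = 5*50 + 7
  50 = 7*7 + 1
  7 = 7*1
so gcd(307, 257) = 1.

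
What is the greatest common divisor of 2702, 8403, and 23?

gcd(8403, 2702):
  8403 = 3×2702 + 297
  2702 = 9×297 + 29
  297 = 10×29 + 7
  29 = 4×7 + 1
  7 = 7×1
so gcd(8403, 2702) = 1.
gcd(1, 23) = 1.

1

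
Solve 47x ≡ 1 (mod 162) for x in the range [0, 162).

gcd(162, 47) = 1.
By Bézout, 47*(-31) + 162*(9) = 1.
So 47*-31 ≡ 1 (mod 162), and -31 mod 162 = 131.

131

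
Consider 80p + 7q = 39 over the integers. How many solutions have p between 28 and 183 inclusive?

22

gcd(80, 7):
  80 = 11*7 + 3
  7 = 2*3 + 1
  3 = 3*1
so gcd(80, 7) = 1.
Back-substitute for Bézout coefficients:
  1 = 7 - 2*3
  ... = 80*(-2) + 7*(23)
Scale by 39: particular solution (-78, 897); reduce p mod 7: (6, -63).
General solution: p = 6 + 7t, q = -63 - 80t for integer t.
28 ≤ 6 + 7t ≤ 183 gives t ∈ [4, 25], which is 22 values.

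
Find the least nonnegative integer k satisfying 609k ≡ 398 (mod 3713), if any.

gcd(3713, 609):
  3713 = 6*609 + 59
  609 = 10*59 + 19
  59 = 3*19 + 2
  19 = 9*2 + 1
  2 = 2*1
so gcd(3713, 609) = 1.
1 divides 398, so solutions exist.
Back-substitute for Bézout coefficients:
  1 = 19 - 9*2
  ... = 609*(1762) + 3713*(-289)
So 609*(1762) ≡ 1 (mod 3713); multiply by 398: k ≡ 701276 (mod 3713).
Smallest nonnegative: k = 701276 mod 3713 = 3232.

3232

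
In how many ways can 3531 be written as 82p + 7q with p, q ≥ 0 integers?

gcd(82, 7):
  82 = 11×7 + 5
  7 = 1×5 + 2
  5 = 2×2 + 1
  2 = 2×1
so gcd(82, 7) = 1.
Back-substitute for Bézout coefficients:
  1 = 5 - 2×2
  ... = 82×(3) + 7×(-35)
Scale by 3531: one solution is (10593, -123585). Reduce p mod 7: (2, 481).
General: p = 2 + 7t, q = 481 - 82t.
p ≥ 0 ⇒ t ≥ 0; q ≥ 0 ⇒ t ≤ 5. So t ∈ [0, 5]: 6 solutions.

6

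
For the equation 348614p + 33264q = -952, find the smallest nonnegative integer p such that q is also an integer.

52

gcd(348614, 33264):
  348614 = 10*33264 + 15974
  33264 = 2*15974 + 1316
  15974 = 12*1316 + 182
  1316 = 7*182 + 42
  182 = 4*42 + 14
  42 = 3*14
so gcd(348614, 33264) = 14.
14 divides -952, so solutions exist.
Back-substitute for Bézout coefficients:
  14 = 182 - 4*42
  ... = 348614*(733) + 33264*(-7682)
Scale by -952/14 = -68: (p₀, q₀) = (-49844, 522376).
General solution: p = -49844 + 2376t, q = 522376 - 24901t for integer t.
p ≥ 0: smallest is -49844 mod 2376 = 52 (at t = 21), with q = -545.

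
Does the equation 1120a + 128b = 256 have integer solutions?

yes

gcd(1120, 128):
  1120 = 8*128 + 96
  128 = 1*96 + 32
  96 = 3*32
so gcd(1120, 128) = 32.
32 divides 256, so integer solutions exist.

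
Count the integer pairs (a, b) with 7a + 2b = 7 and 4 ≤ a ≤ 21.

gcd(7, 2) = 1  (7 = 3×2 + 1, 2 = 2×1).
Back-substituting, 7×(1) + 2×(-3) = 1.
Scale by 7: particular solution (7, -21); reduce a mod 2: (1, 0).
General solution: a = 1 + 2t, b = 0 - 7t for integer t.
4 ≤ 1 + 2t ≤ 21 gives t ∈ [2, 10], which is 9 values.

9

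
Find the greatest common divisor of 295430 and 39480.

10

gcd(295430, 39480):
  295430 = 7·39480 + 19070
  39480 = 2·19070 + 1340
  19070 = 14·1340 + 310
  1340 = 4·310 + 100
  310 = 3·100 + 10
  100 = 10·10
so gcd(295430, 39480) = 10.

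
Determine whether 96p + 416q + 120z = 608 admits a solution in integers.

gcd(416, 96):
  416 = 4×96 + 32
  96 = 3×32
so gcd(416, 96) = 32.
gcd(32, 120) = 8.
8 divides 608, so integer solutions exist.

yes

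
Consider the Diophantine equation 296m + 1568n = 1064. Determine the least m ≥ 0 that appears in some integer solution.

gcd(1568, 296) = 8  (1568 = 5×296 + 88, 296 = 3×88 + 32, 88 = 2×32 + 24, 32 = 1×24 + 8, 24 = 3×8).
8 divides 1064, so solutions exist.
Back-substituting, 296×(53) + 1568×(-10) = 8.
Scale by 1064/8 = 133: (m₀, n₀) = (7049, -1330).
General solution: m = 7049 + 196t, n = -1330 - 37t for integer t.
m ≥ 0: smallest is 7049 mod 196 = 189 (at t = -35), with n = -35.

189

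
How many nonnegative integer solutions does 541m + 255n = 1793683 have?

gcd(541, 255) = 1.
By Bézout, 541·(-74) + 255·(157) = 1.
One solution: (58, 6911).
General: m = 58 + 255t, n = 6911 - 541t.
m ≥ 0 ⇒ t ≥ 0; n ≥ 0 ⇒ t ≤ 12. So t ∈ [0, 12]: 13 solutions.

13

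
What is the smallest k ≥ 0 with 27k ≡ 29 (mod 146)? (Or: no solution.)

93

gcd(146, 27):
  146 = 5·27 + 11
  27 = 2·11 + 5
  11 = 2·5 + 1
  5 = 5·1
so gcd(146, 27) = 1.
1 divides 29, so solutions exist.
Back-substitute for Bézout coefficients:
  1 = 11 - 2·5
  ... = 27·(-27) + 146·(5)
So 27·(-27) ≡ 1 (mod 146); multiply by 29: k ≡ -783 (mod 146).
Smallest nonnegative: k = -783 mod 146 = 93.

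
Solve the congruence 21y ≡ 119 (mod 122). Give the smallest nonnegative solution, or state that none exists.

gcd(122, 21):
  122 = 5*21 + 17
  21 = 1*17 + 4
  17 = 4*4 + 1
  4 = 4*1
so gcd(122, 21) = 1.
1 divides 119, so solutions exist.
Back-substitute for Bézout coefficients:
  1 = 17 - 4*4
  ... = 21*(-29) + 122*(5)
So 21*(-29) ≡ 1 (mod 122); multiply by 119: y ≡ -3451 (mod 122).
Smallest nonnegative: y = -3451 mod 122 = 87.

87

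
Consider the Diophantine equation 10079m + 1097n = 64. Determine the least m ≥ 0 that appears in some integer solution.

gcd(10079, 1097):
  10079 = 9×1097 + 206
  1097 = 5×206 + 67
  206 = 3×67 + 5
  67 = 13×5 + 2
  5 = 2×2 + 1
  2 = 2×1
so gcd(10079, 1097) = 1.
1 divides 64, so solutions exist.
Back-substitute for Bézout coefficients:
  1 = 5 - 2×2
  ... = 10079×(442) + 1097×(-4061)
Scale by 64/1 = 64: (m₀, n₀) = (28288, -259904).
General solution: m = 28288 + 1097t, n = -259904 - 10079t for integer t.
m ≥ 0: smallest is 28288 mod 1097 = 863 (at t = -25), with n = -7929.

863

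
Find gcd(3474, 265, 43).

1

gcd(3474, 265) = 1  (3474 = 13×265 + 29, 265 = 9×29 + 4, 29 = 7×4 + 1, 4 = 4×1).
gcd(1, 43) = 1.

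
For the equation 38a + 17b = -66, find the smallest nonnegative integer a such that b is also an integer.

gcd(38, 17) = 1  (38 = 2·17 + 4, 17 = 4·4 + 1, 4 = 4·1).
1 divides -66, so solutions exist.
Back-substituting, 38·(-4) + 17·(9) = 1.
Scale by -66/1 = -66: (a₀, b₀) = (264, -594).
General solution: a = 264 + 17t, b = -594 - 38t for integer t.
a ≥ 0: smallest is 264 mod 17 = 9 (at t = -15), with b = -24.

9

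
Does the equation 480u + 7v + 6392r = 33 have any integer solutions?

yes

gcd(480, 7) = 1.
gcd(1, 6392) = 1.
1 divides 33, so integer solutions exist.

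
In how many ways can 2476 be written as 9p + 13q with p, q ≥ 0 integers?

21

gcd(13, 9):
  13 = 1*9 + 4
  9 = 2*4 + 1
  4 = 4*1
so gcd(13, 9) = 1.
Back-substitute for Bézout coefficients:
  1 = 9 - 2*4
  ... = 9*(3) + 13*(-2)
Scale by 2476: one solution is (7428, -4952). Reduce p mod 13: (5, 187).
General: p = 5 + 13t, q = 187 - 9t.
p ≥ 0 ⇒ t ≥ 0; q ≥ 0 ⇒ t ≤ 20. So t ∈ [0, 20]: 21 solutions.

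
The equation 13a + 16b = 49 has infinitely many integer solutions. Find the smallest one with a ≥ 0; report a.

5

gcd(16, 13):
  16 = 1*13 + 3
  13 = 4*3 + 1
  3 = 3*1
so gcd(16, 13) = 1.
1 divides 49, so solutions exist.
Back-substitute for Bézout coefficients:
  1 = 13 - 4*3
  ... = 13*(5) + 16*(-4)
Scale by 49/1 = 49: (a₀, b₀) = (245, -196).
General solution: a = 245 + 16t, b = -196 - 13t for integer t.
a ≥ 0: smallest is 245 mod 16 = 5 (at t = -15), with b = -1.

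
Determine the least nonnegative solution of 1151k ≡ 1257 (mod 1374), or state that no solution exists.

1011

gcd(1374, 1151) = 1  (1374 = 1×1151 + 223, 1151 = 5×223 + 36, 223 = 6×36 + 7, 36 = 5×7 + 1, 7 = 7×1).
1 divides 1257, so solutions exist.
Back-substituting, 1151×(191) + 1374×(-160) = 1.
So 1151×(191) ≡ 1 (mod 1374); multiply by 1257: k ≡ 240087 (mod 1374).
Smallest nonnegative: k = 240087 mod 1374 = 1011.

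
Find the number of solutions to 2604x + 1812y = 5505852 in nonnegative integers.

gcd(2604, 1812) = 12  (2604 = 1·1812 + 792, 1812 = 2·792 + 228, 792 = 3·228 + 108, 228 = 2·108 + 12, 108 = 9·12).
Back-substituting, 2604·(-16) + 1812·(23) = 12.
Scale by 458821: one solution is (-7341136, 10552883). Reduce x mod 151: (31, 2994).
General: x = 31 + 151t, y = 2994 - 217t.
x ≥ 0 ⇒ t ≥ 0; y ≥ 0 ⇒ t ≤ 13. So t ∈ [0, 13]: 14 solutions.

14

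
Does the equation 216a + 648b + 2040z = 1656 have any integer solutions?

gcd(648, 216) = 216  (648 = 3·216).
gcd(216, 2040) = 24.
24 divides 1656, so integer solutions exist.

yes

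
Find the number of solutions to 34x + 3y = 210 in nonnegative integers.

3

gcd(34, 3):
  34 = 11×3 + 1
  3 = 3×1
so gcd(34, 3) = 1.
Back-substitute for Bézout coefficients:
  1 = 34 - 11×3
  ... = 34×(1) + 3×(-11)
Scale by 210: one solution is (210, -2310). Reduce x mod 3: (0, 70).
General: x = 0 + 3t, y = 70 - 34t.
x ≥ 0 ⇒ t ≥ 0; y ≥ 0 ⇒ t ≤ 2. So t ∈ [0, 2]: 3 solutions.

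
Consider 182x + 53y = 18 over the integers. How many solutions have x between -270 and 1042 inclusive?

gcd(182, 53) = 1  (182 = 3·53 + 23, 53 = 2·23 + 7, 23 = 3·7 + 2, 7 = 3·2 + 1, 2 = 2·1).
Back-substituting, 182·(-23) + 53·(79) = 1.
Scale by 18: particular solution (-414, 1422); reduce x mod 53: (10, -34).
General solution: x = 10 + 53t, y = -34 - 182t for integer t.
-270 ≤ 10 + 53t ≤ 1042 gives t ∈ [-5, 19], which is 25 values.

25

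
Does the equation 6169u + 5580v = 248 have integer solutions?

gcd(6169, 5580) = 31  (6169 = 1×5580 + 589, 5580 = 9×589 + 279, 589 = 2×279 + 31, 279 = 9×31).
31 divides 248, so integer solutions exist.

yes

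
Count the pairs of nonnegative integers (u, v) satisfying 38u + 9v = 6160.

gcd(38, 9) = 1  (38 = 4×9 + 2, 9 = 4×2 + 1, 2 = 2×1).
Back-substituting, 38×(-4) + 9×(17) = 1.
Scale by 6160: one solution is (-24640, 104720). Reduce u mod 9: (2, 676).
General: u = 2 + 9t, v = 676 - 38t.
u ≥ 0 ⇒ t ≥ 0; v ≥ 0 ⇒ t ≤ 17. So t ∈ [0, 17]: 18 solutions.

18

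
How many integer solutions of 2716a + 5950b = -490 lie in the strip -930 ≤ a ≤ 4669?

gcd(5950, 2716) = 14  (5950 = 2*2716 + 518, 2716 = 5*518 + 126, 518 = 4*126 + 14, 126 = 9*14).
Back-substituting, 2716*(-46) + 5950*(21) = 14.
Scale by -35: particular solution (1610, -735); reduce a mod 425: (335, -153).
General solution: a = 335 + 425t, b = -153 - 194t for integer t.
-930 ≤ 335 + 425t ≤ 4669 gives t ∈ [-2, 10], which is 13 values.

13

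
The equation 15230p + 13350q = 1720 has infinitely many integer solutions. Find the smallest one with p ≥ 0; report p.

569

gcd(15230, 13350) = 10.
10 divides 1720, so solutions exist.
By Bézout, 15230·(632) + 13350·(-721) = 10.
Scale by 1720/10 = 172: (p₀, q₀) = (108704, -124012).
General solution: p = 108704 + 1335t, q = -124012 - 1523t for integer t.
p ≥ 0: smallest is 108704 mod 1335 = 569 (at t = -81), with q = -649.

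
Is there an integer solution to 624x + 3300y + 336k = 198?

no

gcd(3300, 624):
  3300 = 5×624 + 180
  624 = 3×180 + 84
  180 = 2×84 + 12
  84 = 7×12
so gcd(3300, 624) = 12.
gcd(12, 336) = 12.
12 does not divide 198 (remainder 6), so no integer solutions.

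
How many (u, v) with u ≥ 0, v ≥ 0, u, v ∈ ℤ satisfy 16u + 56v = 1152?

11

gcd(56, 16) = 8  (56 = 3·16 + 8, 16 = 2·8).
Back-substituting, 16·(-3) + 56·(1) = 8.
Scale by 144: one solution is (-432, 144). Reduce u mod 7: (2, 20).
General: u = 2 + 7t, v = 20 - 2t.
u ≥ 0 ⇒ t ≥ 0; v ≥ 0 ⇒ t ≤ 10. So t ∈ [0, 10]: 11 solutions.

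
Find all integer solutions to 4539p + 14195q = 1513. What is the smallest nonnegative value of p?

gcd(14195, 4539):
  14195 = 3·4539 + 578
  4539 = 7·578 + 493
  578 = 1·493 + 85
  493 = 5·85 + 68
  85 = 1·68 + 17
  68 = 4·17
so gcd(14195, 4539) = 17.
17 divides 1513, so solutions exist.
Back-substitute for Bézout coefficients:
  17 = 85 - 1·68
  ... = 4539·(-172) + 14195·(55)
Scale by 1513/17 = 89: (p₀, q₀) = (-15308, 4895).
General solution: p = -15308 + 835t, q = 4895 - 267t for integer t.
p ≥ 0: smallest is -15308 mod 835 = 557 (at t = 19), with q = -178.

557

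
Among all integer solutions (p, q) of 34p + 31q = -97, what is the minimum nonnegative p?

9

gcd(34, 31):
  34 = 1*31 + 3
  31 = 10*3 + 1
  3 = 3*1
so gcd(34, 31) = 1.
1 divides -97, so solutions exist.
Back-substitute for Bézout coefficients:
  1 = 31 - 10*3
  ... = 34*(-10) + 31*(11)
Scale by -97/1 = -97: (p₀, q₀) = (970, -1067).
General solution: p = 970 + 31t, q = -1067 - 34t for integer t.
p ≥ 0: smallest is 970 mod 31 = 9 (at t = -31), with q = -13.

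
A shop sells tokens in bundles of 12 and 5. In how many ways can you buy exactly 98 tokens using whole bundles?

Need nonnegative integers with 12j + 5k = 98.
gcd(12, 5) = 1, and 12·(-2) + 5·(5) = 1.
So (j₀, k₀) = (-196, 490); general j = -196 + 5t, k = 490 - 12t.
j ≥ 0 ⇒ t ≥ 40; k ≥ 0 ⇒ t ≤ 40. That's 1 value of t.

1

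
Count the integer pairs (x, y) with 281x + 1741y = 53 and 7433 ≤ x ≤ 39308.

gcd(1741, 281) = 1  (1741 = 6×281 + 55, 281 = 5×55 + 6, 55 = 9×6 + 1, 6 = 6×1).
Back-substituting, 281×(-285) + 1741×(46) = 1.
Scale by 53: particular solution (-15105, 2438); reduce x mod 1741: (564, -91).
General solution: x = 564 + 1741t, y = -91 - 281t for integer t.
7433 ≤ 564 + 1741t ≤ 39308 gives t ∈ [4, 22], which is 19 values.

19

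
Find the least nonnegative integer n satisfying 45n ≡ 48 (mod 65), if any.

gcd(65, 45) = 5.
5 does not divide 48, so the congruence has no solution.

no solution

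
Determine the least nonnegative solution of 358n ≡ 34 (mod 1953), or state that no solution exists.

622

gcd(1953, 358):
  1953 = 5*358 + 163
  358 = 2*163 + 32
  163 = 5*32 + 3
  32 = 10*3 + 2
  3 = 1*2 + 1
  2 = 2*1
so gcd(1953, 358) = 1.
1 divides 34, so solutions exist.
Back-substitute for Bézout coefficients:
  1 = 3 - 1*2
  ... = 358*(-671) + 1953*(123)
So 358*(-671) ≡ 1 (mod 1953); multiply by 34: n ≡ -22814 (mod 1953).
Smallest nonnegative: n = -22814 mod 1953 = 622.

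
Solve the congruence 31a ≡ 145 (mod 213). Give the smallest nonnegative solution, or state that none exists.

gcd(213, 31):
  213 = 6*31 + 27
  31 = 1*27 + 4
  27 = 6*4 + 3
  4 = 1*3 + 1
  3 = 3*1
so gcd(213, 31) = 1.
1 divides 145, so solutions exist.
Back-substitute for Bézout coefficients:
  1 = 4 - 1*3
  ... = 31*(55) + 213*(-8)
So 31*(55) ≡ 1 (mod 213); multiply by 145: a ≡ 7975 (mod 213).
Smallest nonnegative: a = 7975 mod 213 = 94.

94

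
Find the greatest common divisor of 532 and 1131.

1

gcd(1131, 532) = 1  (1131 = 2·532 + 67, 532 = 7·67 + 63, 67 = 1·63 + 4, 63 = 15·4 + 3, 4 = 1·3 + 1, 3 = 3·1).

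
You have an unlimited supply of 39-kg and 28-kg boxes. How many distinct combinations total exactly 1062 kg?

1

Need nonnegative integers with 39j + 28k = 1062.
gcd(39, 28) = 1, and 39·(-5) + 28·(7) = 1.
So (j₀, k₀) = (-5310, 7434); general j = -5310 + 28t, k = 7434 - 39t.
j ≥ 0 ⇒ t ≥ 190; k ≥ 0 ⇒ t ≤ 190. That's 1 value of t.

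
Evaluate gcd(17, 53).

1

gcd(53, 17):
  53 = 3*17 + 2
  17 = 8*2 + 1
  2 = 2*1
so gcd(53, 17) = 1.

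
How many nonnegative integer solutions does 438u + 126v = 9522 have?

gcd(438, 126) = 6  (438 = 3×126 + 60, 126 = 2×60 + 6, 60 = 10×6).
Back-substituting, 438×(-2) + 126×(7) = 6.
Scale by 1587: one solution is (-3174, 11109). Reduce u mod 21: (18, 13).
General: u = 18 + 21t, v = 13 - 73t.
u ≥ 0 ⇒ t ≥ 0; v ≥ 0 ⇒ t ≤ 0. So t ∈ [0, 0]: 1 solution.

1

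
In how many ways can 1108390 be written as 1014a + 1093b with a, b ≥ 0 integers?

gcd(1093, 1014):
  1093 = 1*1014 + 79
  1014 = 12*79 + 66
  79 = 1*66 + 13
  66 = 5*13 + 1
  13 = 13*1
so gcd(1093, 1014) = 1.
Back-substitute for Bézout coefficients:
  1 = 66 - 5*13
  ... = 1014*(83) + 1093*(-77)
Scale by 1108390: one solution is (91996370, -85346030). Reduce a mod 1093: (746, 322).
General: a = 746 + 1093t, b = 322 - 1014t.
a ≥ 0 ⇒ t ≥ 0; b ≥ 0 ⇒ t ≤ 0. So t ∈ [0, 0]: 1 solution.

1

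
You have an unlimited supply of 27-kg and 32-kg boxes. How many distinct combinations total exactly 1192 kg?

1

Need nonnegative integers with 27j + 32k = 1192.
gcd(27, 32) = 1, and 27·(-13) + 32·(11) = 1.
So (j₀, k₀) = (-15496, 13112); general j = -15496 + 32t, k = 13112 - 27t.
j ≥ 0 ⇒ t ≥ 485; k ≥ 0 ⇒ t ≤ 485. That's 1 value of t.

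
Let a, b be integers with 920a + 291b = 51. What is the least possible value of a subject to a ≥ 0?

63

gcd(920, 291) = 1  (920 = 3*291 + 47, 291 = 6*47 + 9, 47 = 5*9 + 2, 9 = 4*2 + 1, 2 = 2*1).
1 divides 51, so solutions exist.
Back-substituting, 920*(-130) + 291*(411) = 1.
Scale by 51/1 = 51: (a₀, b₀) = (-6630, 20961).
General solution: a = -6630 + 291t, b = 20961 - 920t for integer t.
a ≥ 0: smallest is -6630 mod 291 = 63 (at t = 23), with b = -199.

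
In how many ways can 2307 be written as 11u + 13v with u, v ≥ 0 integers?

gcd(13, 11) = 1.
By Bézout, 11*(6) + 13*(-5) = 1.
One solution: (10, 169).
General: u = 10 + 13t, v = 169 - 11t.
u ≥ 0 ⇒ t ≥ 0; v ≥ 0 ⇒ t ≤ 15. So t ∈ [0, 15]: 16 solutions.

16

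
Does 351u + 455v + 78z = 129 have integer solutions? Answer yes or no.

no

gcd(455, 351) = 13.
gcd(13, 78) = 13.
13 does not divide 129 (remainder 12), so no integer solutions.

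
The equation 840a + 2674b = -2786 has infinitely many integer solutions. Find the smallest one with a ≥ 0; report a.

89

gcd(2674, 840):
  2674 = 3×840 + 154
  840 = 5×154 + 70
  154 = 2×70 + 14
  70 = 5×14
so gcd(2674, 840) = 14.
14 divides -2786, so solutions exist.
Back-substitute for Bézout coefficients:
  14 = 154 - 2×70
  ... = 840×(-35) + 2674×(11)
Scale by -2786/14 = -199: (a₀, b₀) = (6965, -2189).
General solution: a = 6965 + 191t, b = -2189 - 60t for integer t.
a ≥ 0: smallest is 6965 mod 191 = 89 (at t = -36), with b = -29.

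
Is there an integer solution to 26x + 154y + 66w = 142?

yes

gcd(154, 26) = 2.
gcd(2, 66) = 2.
2 divides 142, so integer solutions exist.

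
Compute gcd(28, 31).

1

gcd(31, 28):
  31 = 1×28 + 3
  28 = 9×3 + 1
  3 = 3×1
so gcd(31, 28) = 1.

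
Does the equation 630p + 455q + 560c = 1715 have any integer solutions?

gcd(630, 455):
  630 = 1×455 + 175
  455 = 2×175 + 105
  175 = 1×105 + 70
  105 = 1×70 + 35
  70 = 2×35
so gcd(630, 455) = 35.
gcd(35, 560) = 35.
35 divides 1715, so integer solutions exist.

yes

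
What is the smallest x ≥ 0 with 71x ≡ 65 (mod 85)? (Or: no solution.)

gcd(85, 71) = 1.
1 divides 65, so solutions exist.
By Bézout, 71×(6) + 85×(-5) = 1.
So 71×(6) ≡ 1 (mod 85); multiply by 65: x ≡ 390 (mod 85).
Smallest nonnegative: x = 390 mod 85 = 50.

50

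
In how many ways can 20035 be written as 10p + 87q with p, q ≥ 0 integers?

gcd(87, 10) = 1.
By Bézout, 10·(-26) + 87·(3) = 1.
One solution: (46, 225).
General: p = 46 + 87t, q = 225 - 10t.
p ≥ 0 ⇒ t ≥ 0; q ≥ 0 ⇒ t ≤ 22. So t ∈ [0, 22]: 23 solutions.

23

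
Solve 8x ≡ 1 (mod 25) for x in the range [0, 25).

22

gcd(25, 8) = 1.
By Bézout, 8*(-3) + 25*(1) = 1.
So 8*-3 ≡ 1 (mod 25), and -3 mod 25 = 22.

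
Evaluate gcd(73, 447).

1

gcd(447, 73) = 1  (447 = 6*73 + 9, 73 = 8*9 + 1, 9 = 9*1).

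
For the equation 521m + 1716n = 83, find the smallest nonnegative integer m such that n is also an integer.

gcd(1716, 521) = 1  (1716 = 3*521 + 153, 521 = 3*153 + 62, 153 = 2*62 + 29, 62 = 2*29 + 4, 29 = 7*4 + 1, 4 = 4*1).
1 divides 83, so solutions exist.
Back-substituting, 521*(-415) + 1716*(126) = 1.
Scale by 83/1 = 83: (m₀, n₀) = (-34445, 10458).
General solution: m = -34445 + 1716t, n = 10458 - 521t for integer t.
m ≥ 0: smallest is -34445 mod 1716 = 1591 (at t = 21), with n = -483.

1591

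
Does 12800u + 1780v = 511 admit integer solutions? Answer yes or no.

no

gcd(12800, 1780) = 20  (12800 = 7*1780 + 340, 1780 = 5*340 + 80, 340 = 4*80 + 20, 80 = 4*20).
20 does not divide 511 (remainder 11), so no integer solutions.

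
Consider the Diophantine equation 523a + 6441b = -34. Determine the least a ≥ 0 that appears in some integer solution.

5936

gcd(6441, 523):
  6441 = 12×523 + 165
  523 = 3×165 + 28
  165 = 5×28 + 25
  28 = 1×25 + 3
  25 = 8×3 + 1
  3 = 3×1
so gcd(6441, 523) = 1.
1 divides -34, so solutions exist.
Back-substitute for Bézout coefficients:
  1 = 25 - 8×3
  ... = 523×(-2069) + 6441×(168)
Scale by -34/1 = -34: (a₀, b₀) = (70346, -5712).
General solution: a = 70346 + 6441t, b = -5712 - 523t for integer t.
a ≥ 0: smallest is 70346 mod 6441 = 5936 (at t = -10), with b = -482.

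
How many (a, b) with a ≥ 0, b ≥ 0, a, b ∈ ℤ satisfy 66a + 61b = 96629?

gcd(66, 61) = 1.
By Bézout, 66×(-12) + 61×(13) = 1.
One solution: (1, 1583).
General: a = 1 + 61t, b = 1583 - 66t.
a ≥ 0 ⇒ t ≥ 0; b ≥ 0 ⇒ t ≤ 23. So t ∈ [0, 23]: 24 solutions.

24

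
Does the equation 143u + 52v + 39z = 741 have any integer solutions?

gcd(143, 52) = 13  (143 = 2·52 + 39, 52 = 1·39 + 13, 39 = 3·13).
gcd(13, 39) = 13.
13 divides 741, so integer solutions exist.

yes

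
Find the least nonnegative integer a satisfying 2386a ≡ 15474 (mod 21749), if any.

gcd(21749, 2386) = 1.
1 divides 15474, so solutions exist.
By Bézout, 2386*(-2689) + 21749*(295) = 1.
So 2386*(-2689) ≡ 1 (mod 21749); multiply by 15474: a ≡ -41609586 (mod 21749).
Smallest nonnegative: a = -41609586 mod 21749 = 18000.

18000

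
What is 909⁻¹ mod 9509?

8170

gcd(9509, 909):
  9509 = 10*909 + 419
  909 = 2*419 + 71
  419 = 5*71 + 64
  71 = 1*64 + 7
  64 = 9*7 + 1
  7 = 7*1
so gcd(9509, 909) = 1.
Back-substitute for Bézout coefficients:
  1 = 64 - 9*7
  ... = 909*(-1339) + 9509*(128)
So 909*-1339 ≡ 1 (mod 9509), and -1339 mod 9509 = 8170.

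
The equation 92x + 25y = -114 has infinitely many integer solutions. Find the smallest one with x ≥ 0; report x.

gcd(92, 25):
  92 = 3×25 + 17
  25 = 1×17 + 8
  17 = 2×8 + 1
  8 = 8×1
so gcd(92, 25) = 1.
1 divides -114, so solutions exist.
Back-substitute for Bézout coefficients:
  1 = 17 - 2×8
  ... = 92×(3) + 25×(-11)
Scale by -114/1 = -114: (x₀, y₀) = (-342, 1254).
General solution: x = -342 + 25t, y = 1254 - 92t for integer t.
x ≥ 0: smallest is -342 mod 25 = 8 (at t = 14), with y = -34.

8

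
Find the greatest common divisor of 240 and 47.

gcd(240, 47) = 1  (240 = 5*47 + 5, 47 = 9*5 + 2, 5 = 2*2 + 1, 2 = 2*1).

1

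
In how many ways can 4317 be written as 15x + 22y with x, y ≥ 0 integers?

gcd(22, 15) = 1  (22 = 1*15 + 7, 15 = 2*7 + 1, 7 = 7*1).
Back-substituting, 15*(3) + 22*(-2) = 1.
Scale by 4317: one solution is (12951, -8634). Reduce x mod 22: (15, 186).
General: x = 15 + 22t, y = 186 - 15t.
x ≥ 0 ⇒ t ≥ 0; y ≥ 0 ⇒ t ≤ 12. So t ∈ [0, 12]: 13 solutions.

13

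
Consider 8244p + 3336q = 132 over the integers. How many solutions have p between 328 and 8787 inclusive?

gcd(8244, 3336) = 12  (8244 = 2·3336 + 1572, 3336 = 2·1572 + 192, 1572 = 8·192 + 36, 192 = 5·36 + 12, 36 = 3·12).
Back-substituting, 8244·(-87) + 3336·(215) = 12.
Scale by 11: particular solution (-957, 2365); reduce p mod 278: (155, -383).
General solution: p = 155 + 278t, q = -383 - 687t for integer t.
328 ≤ 155 + 278t ≤ 8787 gives t ∈ [1, 31], which is 31 values.

31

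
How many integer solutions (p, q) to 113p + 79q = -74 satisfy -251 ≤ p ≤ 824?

gcd(113, 79):
  113 = 1·79 + 34
  79 = 2·34 + 11
  34 = 3·11 + 1
  11 = 11·1
so gcd(113, 79) = 1.
Back-substitute for Bézout coefficients:
  1 = 34 - 3·11
  ... = 113·(7) + 79·(-10)
Scale by -74: particular solution (-518, 740); reduce p mod 79: (35, -51).
General solution: p = 35 + 79t, q = -51 - 113t for integer t.
-251 ≤ 35 + 79t ≤ 824 gives t ∈ [-3, 9], which is 13 values.

13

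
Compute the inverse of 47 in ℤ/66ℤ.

gcd(66, 47):
  66 = 1*47 + 19
  47 = 2*19 + 9
  19 = 2*9 + 1
  9 = 9*1
so gcd(66, 47) = 1.
Back-substitute for Bézout coefficients:
  1 = 19 - 2*9
  ... = 47*(-7) + 66*(5)
So 47*-7 ≡ 1 (mod 66), and -7 mod 66 = 59.

59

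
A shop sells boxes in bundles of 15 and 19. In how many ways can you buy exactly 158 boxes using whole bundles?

1

Need nonnegative integers with 15j + 19k = 158.
gcd(15, 19) = 1, and 15·(-5) + 19·(4) = 1.
So (j₀, k₀) = (-790, 632); general j = -790 + 19t, k = 632 - 15t.
j ≥ 0 ⇒ t ≥ 42; k ≥ 0 ⇒ t ≤ 42. That's 1 value of t.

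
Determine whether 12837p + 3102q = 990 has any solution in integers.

gcd(12837, 3102):
  12837 = 4*3102 + 429
  3102 = 7*429 + 99
  429 = 4*99 + 33
  99 = 3*33
so gcd(12837, 3102) = 33.
33 divides 990, so integer solutions exist.

yes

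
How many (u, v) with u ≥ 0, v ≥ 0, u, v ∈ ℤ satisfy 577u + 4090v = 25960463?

11

gcd(4090, 577):
  4090 = 7*577 + 51
  577 = 11*51 + 16
  51 = 3*16 + 3
  16 = 5*3 + 1
  3 = 3*1
so gcd(4090, 577) = 1.
Back-substitute for Bézout coefficients:
  1 = 16 - 5*3
  ... = 577*(1283) + 4090*(-181)
Scale by 25960463: one solution is (33307274029, -4698843803). Reduce u mod 4090: (3199, 5896).
General: u = 3199 + 4090t, v = 5896 - 577t.
u ≥ 0 ⇒ t ≥ 0; v ≥ 0 ⇒ t ≤ 10. So t ∈ [0, 10]: 11 solutions.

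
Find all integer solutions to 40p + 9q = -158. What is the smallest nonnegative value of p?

gcd(40, 9):
  40 = 4·9 + 4
  9 = 2·4 + 1
  4 = 4·1
so gcd(40, 9) = 1.
1 divides -158, so solutions exist.
Back-substitute for Bézout coefficients:
  1 = 9 - 2·4
  ... = 40·(-2) + 9·(9)
Scale by -158/1 = -158: (p₀, q₀) = (316, -1422).
General solution: p = 316 + 9t, q = -1422 - 40t for integer t.
p ≥ 0: smallest is 316 mod 9 = 1 (at t = -35), with q = -22.

1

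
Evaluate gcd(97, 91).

gcd(97, 91):
  97 = 1*91 + 6
  91 = 15*6 + 1
  6 = 6*1
so gcd(97, 91) = 1.

1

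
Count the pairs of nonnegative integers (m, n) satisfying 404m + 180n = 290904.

16

gcd(404, 180):
  404 = 2*180 + 44
  180 = 4*44 + 4
  44 = 11*4
so gcd(404, 180) = 4.
Back-substitute for Bézout coefficients:
  4 = 180 - 4*44
  ... = 404*(-4) + 180*(9)
Scale by 72726: one solution is (-290904, 654534). Reduce m mod 45: (21, 1569).
General: m = 21 + 45t, n = 1569 - 101t.
m ≥ 0 ⇒ t ≥ 0; n ≥ 0 ⇒ t ≤ 15. So t ∈ [0, 15]: 16 solutions.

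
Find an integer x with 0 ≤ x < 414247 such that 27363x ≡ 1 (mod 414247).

gcd(414247, 27363) = 1.
By Bézout, 27363×(-50882) + 414247×(3361) = 1.
So 27363×-50882 ≡ 1 (mod 414247), and -50882 mod 414247 = 363365.

363365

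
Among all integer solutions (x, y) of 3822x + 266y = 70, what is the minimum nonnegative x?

17

gcd(3822, 266):
  3822 = 14·266 + 98
  266 = 2·98 + 70
  98 = 1·70 + 28
  70 = 2·28 + 14
  28 = 2·14
so gcd(3822, 266) = 14.
14 divides 70, so solutions exist.
Back-substitute for Bézout coefficients:
  14 = 70 - 2·28
  ... = 3822·(-8) + 266·(115)
Scale by 70/14 = 5: (x₀, y₀) = (-40, 575).
General solution: x = -40 + 19t, y = 575 - 273t for integer t.
x ≥ 0: smallest is -40 mod 19 = 17 (at t = 3), with y = -244.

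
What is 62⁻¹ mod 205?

gcd(205, 62) = 1.
By Bézout, 62×(43) + 205×(-13) = 1.
So 62×43 ≡ 1 (mod 205), and 43 mod 205 = 43.

43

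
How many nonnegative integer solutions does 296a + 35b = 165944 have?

gcd(296, 35) = 1  (296 = 8*35 + 16, 35 = 2*16 + 3, 16 = 5*3 + 1, 3 = 3*1).
Back-substituting, 296*(11) + 35*(-93) = 1.
Scale by 165944: one solution is (1825384, -15432792). Reduce a mod 35: (29, 4496).
General: a = 29 + 35t, b = 4496 - 296t.
a ≥ 0 ⇒ t ≥ 0; b ≥ 0 ⇒ t ≤ 15. So t ∈ [0, 15]: 16 solutions.

16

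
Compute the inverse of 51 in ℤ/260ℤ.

gcd(260, 51) = 1.
By Bézout, 51·(51) + 260·(-10) = 1.
So 51·51 ≡ 1 (mod 260), and 51 mod 260 = 51.

51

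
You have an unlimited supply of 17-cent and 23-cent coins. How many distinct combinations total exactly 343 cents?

1

Need nonnegative integers with 17j + 23k = 343.
gcd(17, 23) = 1, and 17·(-4) + 23·(3) = 1.
So (j₀, k₀) = (-1372, 1029); general j = -1372 + 23t, k = 1029 - 17t.
j ≥ 0 ⇒ t ≥ 60; k ≥ 0 ⇒ t ≤ 60. That's 1 value of t.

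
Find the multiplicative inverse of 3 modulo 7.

gcd(7, 3) = 1.
By Bézout, 3·(-2) + 7·(1) = 1.
So 3·-2 ≡ 1 (mod 7), and -2 mod 7 = 5.

5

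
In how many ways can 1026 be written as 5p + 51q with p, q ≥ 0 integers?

gcd(51, 5) = 1.
By Bézout, 5*(-10) + 51*(1) = 1.
One solution: (42, 16).
General: p = 42 + 51t, q = 16 - 5t.
p ≥ 0 ⇒ t ≥ 0; q ≥ 0 ⇒ t ≤ 3. So t ∈ [0, 3]: 4 solutions.

4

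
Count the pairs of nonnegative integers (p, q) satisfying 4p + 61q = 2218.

gcd(61, 4) = 1.
By Bézout, 4×(-15) + 61×(1) = 1.
One solution: (36, 34).
General: p = 36 + 61t, q = 34 - 4t.
p ≥ 0 ⇒ t ≥ 0; q ≥ 0 ⇒ t ≤ 8. So t ∈ [0, 8]: 9 solutions.

9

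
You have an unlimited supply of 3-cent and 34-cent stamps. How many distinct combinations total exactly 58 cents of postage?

1

Need nonnegative integers with 3j + 34k = 58.
gcd(3, 34) = 1, and 3·(-11) + 34·(1) = 1.
So (j₀, k₀) = (-638, 58); general j = -638 + 34t, k = 58 - 3t.
j ≥ 0 ⇒ t ≥ 19; k ≥ 0 ⇒ t ≤ 19. That's 1 value of t.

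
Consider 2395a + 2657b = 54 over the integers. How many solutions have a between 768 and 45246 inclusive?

gcd(2657, 2395) = 1.
By Bézout, 2395*(862) + 2657*(-777) = 1.
Particular solution: (1379, -1243).
General solution: a = 1379 + 2657t, b = -1243 - 2395t for integer t.
768 ≤ 1379 + 2657t ≤ 45246 gives t ∈ [0, 16], which is 17 values.

17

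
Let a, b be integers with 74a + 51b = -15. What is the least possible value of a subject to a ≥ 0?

gcd(74, 51) = 1.
1 divides -15, so solutions exist.
By Bézout, 74*(20) + 51*(-29) = 1.
Scale by -15/1 = -15: (a₀, b₀) = (-300, 435).
General solution: a = -300 + 51t, b = 435 - 74t for integer t.
a ≥ 0: smallest is -300 mod 51 = 6 (at t = 6), with b = -9.

6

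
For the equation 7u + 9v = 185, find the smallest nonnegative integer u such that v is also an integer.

2

gcd(9, 7) = 1  (9 = 1*7 + 2, 7 = 3*2 + 1, 2 = 2*1).
1 divides 185, so solutions exist.
Back-substituting, 7*(4) + 9*(-3) = 1.
Scale by 185/1 = 185: (u₀, v₀) = (740, -555).
General solution: u = 740 + 9t, v = -555 - 7t for integer t.
u ≥ 0: smallest is 740 mod 9 = 2 (at t = -82), with v = 19.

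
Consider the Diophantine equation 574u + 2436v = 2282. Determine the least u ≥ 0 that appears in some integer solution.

161

gcd(2436, 574):
  2436 = 4·574 + 140
  574 = 4·140 + 14
  140 = 10·14
so gcd(2436, 574) = 14.
14 divides 2282, so solutions exist.
Back-substitute for Bézout coefficients:
  14 = 574 - 4·140
  ... = 574·(17) + 2436·(-4)
Scale by 2282/14 = 163: (u₀, v₀) = (2771, -652).
General solution: u = 2771 + 174t, v = -652 - 41t for integer t.
u ≥ 0: smallest is 2771 mod 174 = 161 (at t = -15), with v = -37.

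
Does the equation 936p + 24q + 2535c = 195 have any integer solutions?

gcd(936, 24) = 24  (936 = 39×24).
gcd(24, 2535) = 3.
3 divides 195, so integer solutions exist.

yes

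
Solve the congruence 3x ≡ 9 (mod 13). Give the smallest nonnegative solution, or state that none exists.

gcd(13, 3) = 1.
1 divides 9, so solutions exist.
By Bézout, 3·(-4) + 13·(1) = 1.
So 3·(-4) ≡ 1 (mod 13); multiply by 9: x ≡ -36 (mod 13).
Smallest nonnegative: x = -36 mod 13 = 3.

3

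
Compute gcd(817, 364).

gcd(817, 364):
  817 = 2×364 + 89
  364 = 4×89 + 8
  89 = 11×8 + 1
  8 = 8×1
so gcd(817, 364) = 1.

1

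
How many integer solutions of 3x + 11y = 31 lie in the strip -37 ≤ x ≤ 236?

gcd(11, 3) = 1.
By Bézout, 3*(4) + 11*(-1) = 1.
Particular solution: (3, 2).
General solution: x = 3 + 11t, y = 2 - 3t for integer t.
-37 ≤ 3 + 11t ≤ 236 gives t ∈ [-3, 21], which is 25 values.

25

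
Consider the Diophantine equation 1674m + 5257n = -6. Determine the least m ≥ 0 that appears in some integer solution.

gcd(5257, 1674) = 1  (5257 = 3*1674 + 235, 1674 = 7*235 + 29, 235 = 8*29 + 3, 29 = 9*3 + 2, 3 = 1*2 + 1, 2 = 2*1).
1 divides -6, so solutions exist.
Back-substituting, 1674*(-1812) + 5257*(577) = 1.
Scale by -6/1 = -6: (m₀, n₀) = (10872, -3462).
General solution: m = 10872 + 5257t, n = -3462 - 1674t for integer t.
m ≥ 0: smallest is 10872 mod 5257 = 358 (at t = -2), with n = -114.

358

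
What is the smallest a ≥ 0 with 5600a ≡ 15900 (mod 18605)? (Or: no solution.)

gcd(18605, 5600):
  18605 = 3×5600 + 1805
  5600 = 3×1805 + 185
  1805 = 9×185 + 140
  185 = 1×140 + 45
  140 = 3×45 + 5
  45 = 9×5
so gcd(18605, 5600) = 5.
5 divides 15900, so solutions exist.
Back-substitute for Bézout coefficients:
  5 = 140 - 3×45
  ... = 5600×(-402) + 18605×(121)
So 5600×(-402) ≡ 5 (mod 18605); multiply by 3180: a ≡ -1278360 (mod 3721).
Smallest nonnegative: a = -1278360 mod 3721 = 1664.

1664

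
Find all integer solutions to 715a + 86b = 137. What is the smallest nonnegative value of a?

21

gcd(715, 86) = 1  (715 = 8·86 + 27, 86 = 3·27 + 5, 27 = 5·5 + 2, 5 = 2·2 + 1, 2 = 2·1).
1 divides 137, so solutions exist.
Back-substituting, 715·(-35) + 86·(291) = 1.
Scale by 137/1 = 137: (a₀, b₀) = (-4795, 39867).
General solution: a = -4795 + 86t, b = 39867 - 715t for integer t.
a ≥ 0: smallest is -4795 mod 86 = 21 (at t = 56), with b = -173.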